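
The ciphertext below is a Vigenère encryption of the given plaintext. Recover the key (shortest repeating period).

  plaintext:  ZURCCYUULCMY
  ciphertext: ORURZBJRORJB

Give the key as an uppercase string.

PXD

  i= 0: O-Z = 15 → P
  i= 1: R-U = 23 → X
  i= 2: U-R =  3 → D
  i= 3: R-C = 15 → P
  i= 4: Z-C = 23 → X
  i= 5: B-Y =  3 → D
  i= 6: J-U = 15 → P
  i= 7: R-U = 23 → X
  i= 8: O-L =  3 → D
  i= 9: R-C = 15 → P
  i=10: J-M = 23 → X
  i=11: B-Y =  3 → D
  shifts repeat with period 3: PXD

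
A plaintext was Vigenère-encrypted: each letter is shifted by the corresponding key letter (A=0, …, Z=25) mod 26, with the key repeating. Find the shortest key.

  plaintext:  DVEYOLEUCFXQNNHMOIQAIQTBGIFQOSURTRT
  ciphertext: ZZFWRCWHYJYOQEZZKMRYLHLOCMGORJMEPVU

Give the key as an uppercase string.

WEBYDRSN

  i= 0: Z-D = 22 → W
  i= 1: Z-V =  4 → E
  i= 2: F-E =  1 → B
  i= 3: W-Y = 24 → Y
  i= 4: R-O =  3 → D
  i= 5: C-L = 17 → R
  i= 6: W-E = 18 → S
  i= 7: H-U = 13 → N
  i= 8: Y-C = 22 → W
  i= 9: J-F =  4 → E
  i=10: Y-X =  1 → B
  i=11: O-Q = 24 → Y
  i=12: Q-N =  3 → D
  i=13: E-N = 17 → R
  i=14: Z-H = 18 → S
  i=15: Z-M = 13 → N
  i=16: K-O = 22 → W
  i=17: M-I =  4 → E
  i=18: R-Q =  1 → B
  i=19: Y-A = 24 → Y
  i=20: L-I =  3 → D
  i=21: H-Q = 17 → R
  i=22: L-T = 18 → S
  i=23: O-B = 13 → N
  i=24: C-G = 22 → W
  i=25: M-I =  4 → E
  i=26: G-F =  1 → B
  i=27: O-Q = 24 → Y
  i=28: R-O =  3 → D
  i=29: J-S = 17 → R
  i=30: M-U = 18 → S
  i=31: E-R = 13 → N
  i=32: P-T = 22 → W
  i=33: V-R =  4 → E
  i=34: U-T =  1 → B
  shifts repeat with period 8: WEBYDRSN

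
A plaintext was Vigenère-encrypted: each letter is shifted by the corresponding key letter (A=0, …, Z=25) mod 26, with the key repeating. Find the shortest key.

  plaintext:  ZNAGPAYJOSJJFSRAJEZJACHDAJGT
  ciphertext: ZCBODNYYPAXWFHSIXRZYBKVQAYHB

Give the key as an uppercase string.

APBION

  i= 0: Z-Z =  0 → A
  i= 1: C-N = 15 → P
  i= 2: B-A =  1 → B
  i= 3: O-G =  8 → I
  i= 4: D-P = 14 → O
  i= 5: N-A = 13 → N
  i= 6: Y-Y =  0 → A
  i= 7: Y-J = 15 → P
  i= 8: P-O =  1 → B
  i= 9: A-S =  8 → I
  i=10: X-J = 14 → O
  i=11: W-J = 13 → N
  i=12: F-F =  0 → A
  i=13: H-S = 15 → P
  i=14: S-R =  1 → B
  i=15: I-A =  8 → I
  i=16: X-J = 14 → O
  i=17: R-E = 13 → N
  i=18: Z-Z =  0 → A
  i=19: Y-J = 15 → P
  i=20: B-A =  1 → B
  i=21: K-C =  8 → I
  i=22: V-H = 14 → O
  i=23: Q-D = 13 → N
  i=24: A-A =  0 → A
  i=25: Y-J = 15 → P
  i=26: H-G =  1 → B
  i=27: B-T =  8 → I
  shifts repeat with period 6: APBION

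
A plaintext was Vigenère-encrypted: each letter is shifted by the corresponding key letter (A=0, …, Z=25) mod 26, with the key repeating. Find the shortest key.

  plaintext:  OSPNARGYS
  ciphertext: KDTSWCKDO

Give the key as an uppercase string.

  i= 0: K-O = 22 → W
  i= 1: D-S = 11 → L
  i= 2: T-P =  4 → E
  i= 3: S-N =  5 → F
  i= 4: W-A = 22 → W
  i= 5: C-R = 11 → L
  i= 6: K-G =  4 → E
  i= 7: D-Y =  5 → F
  i= 8: O-S = 22 → W
  shifts repeat with period 4: WLEF

WLEF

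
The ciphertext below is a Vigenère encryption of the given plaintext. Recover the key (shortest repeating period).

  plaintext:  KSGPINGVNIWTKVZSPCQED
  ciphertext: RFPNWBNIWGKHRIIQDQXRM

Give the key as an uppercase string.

  i= 0: R-K =  7 → H
  i= 1: F-S = 13 → N
  i= 2: P-G =  9 → J
  i= 3: N-P = 24 → Y
  i= 4: W-I = 14 → O
  i= 5: B-N = 14 → O
  i= 6: N-G =  7 → H
  i= 7: I-V = 13 → N
  i= 8: W-N =  9 → J
  i= 9: G-I = 24 → Y
  i=10: K-W = 14 → O
  i=11: H-T = 14 → O
  i=12: R-K =  7 → H
  i=13: I-V = 13 → N
  i=14: I-Z =  9 → J
  i=15: Q-S = 24 → Y
  i=16: D-P = 14 → O
  i=17: Q-C = 14 → O
  i=18: X-Q =  7 → H
  i=19: R-E = 13 → N
  i=20: M-D =  9 → J
  shifts repeat with period 6: HNJYOO

HNJYOO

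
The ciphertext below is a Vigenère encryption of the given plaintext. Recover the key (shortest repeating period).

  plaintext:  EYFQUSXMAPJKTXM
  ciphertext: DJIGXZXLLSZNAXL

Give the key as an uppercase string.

  i= 0: D-E = 25 → Z
  i= 1: J-Y = 11 → L
  i= 2: I-F =  3 → D
  i= 3: G-Q = 16 → Q
  i= 4: X-U =  3 → D
  i= 5: Z-S =  7 → H
  i= 6: X-X =  0 → A
  i= 7: L-M = 25 → Z
  i= 8: L-A = 11 → L
  i= 9: S-P =  3 → D
  i=10: Z-J = 16 → Q
  i=11: N-K =  3 → D
  i=12: A-T =  7 → H
  i=13: X-X =  0 → A
  i=14: L-M = 25 → Z
  shifts repeat with period 7: ZLDQDHA

ZLDQDHA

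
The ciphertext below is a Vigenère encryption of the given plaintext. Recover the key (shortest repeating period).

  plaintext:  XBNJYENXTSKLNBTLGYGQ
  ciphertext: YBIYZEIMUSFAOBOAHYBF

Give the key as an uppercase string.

BAVP

  i= 0: Y-X =  1 → B
  i= 1: B-B =  0 → A
  i= 2: I-N = 21 → V
  i= 3: Y-J = 15 → P
  i= 4: Z-Y =  1 → B
  i= 5: E-E =  0 → A
  i= 6: I-N = 21 → V
  i= 7: M-X = 15 → P
  i= 8: U-T =  1 → B
  i= 9: S-S =  0 → A
  i=10: F-K = 21 → V
  i=11: A-L = 15 → P
  i=12: O-N =  1 → B
  i=13: B-B =  0 → A
  i=14: O-T = 21 → V
  i=15: A-L = 15 → P
  i=16: H-G =  1 → B
  i=17: Y-Y =  0 → A
  i=18: B-G = 21 → V
  i=19: F-Q = 15 → P
  shifts repeat with period 4: BAVP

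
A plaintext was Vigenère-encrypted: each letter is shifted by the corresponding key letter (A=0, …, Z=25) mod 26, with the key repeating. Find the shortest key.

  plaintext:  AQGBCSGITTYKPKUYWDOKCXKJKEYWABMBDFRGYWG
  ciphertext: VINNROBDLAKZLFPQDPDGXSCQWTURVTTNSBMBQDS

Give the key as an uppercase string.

VSHMPWV

  i= 0: V-A = 21 → V
  i= 1: I-Q = 18 → S
  i= 2: N-G =  7 → H
  i= 3: N-B = 12 → M
  i= 4: R-C = 15 → P
  i= 5: O-S = 22 → W
  i= 6: B-G = 21 → V
  i= 7: D-I = 21 → V
  i= 8: L-T = 18 → S
  i= 9: A-T =  7 → H
  i=10: K-Y = 12 → M
  i=11: Z-K = 15 → P
  i=12: L-P = 22 → W
  i=13: F-K = 21 → V
  i=14: P-U = 21 → V
  i=15: Q-Y = 18 → S
  i=16: D-W =  7 → H
  i=17: P-D = 12 → M
  i=18: D-O = 15 → P
  i=19: G-K = 22 → W
  i=20: X-C = 21 → V
  i=21: S-X = 21 → V
  i=22: C-K = 18 → S
  i=23: Q-J =  7 → H
  i=24: W-K = 12 → M
  i=25: T-E = 15 → P
  i=26: U-Y = 22 → W
  i=27: R-W = 21 → V
  i=28: V-A = 21 → V
  i=29: T-B = 18 → S
  i=30: T-M =  7 → H
  i=31: N-B = 12 → M
  i=32: S-D = 15 → P
  i=33: B-F = 22 → W
  i=34: M-R = 21 → V
  i=35: B-G = 21 → V
  i=36: Q-Y = 18 → S
  i=37: D-W =  7 → H
  i=38: S-G = 12 → M
  shifts repeat with period 7: VSHMPWV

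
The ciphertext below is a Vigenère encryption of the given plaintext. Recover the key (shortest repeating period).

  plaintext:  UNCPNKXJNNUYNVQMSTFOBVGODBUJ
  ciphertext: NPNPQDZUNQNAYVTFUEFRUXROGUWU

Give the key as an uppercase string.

  i= 0: N-U = 19 → T
  i= 1: P-N =  2 → C
  i= 2: N-C = 11 → L
  i= 3: P-P =  0 → A
  i= 4: Q-N =  3 → D
  i= 5: D-K = 19 → T
  i= 6: Z-X =  2 → C
  i= 7: U-J = 11 → L
  i= 8: N-N =  0 → A
  i= 9: Q-N =  3 → D
  i=10: N-U = 19 → T
  i=11: A-Y =  2 → C
  i=12: Y-N = 11 → L
  i=13: V-V =  0 → A
  i=14: T-Q =  3 → D
  i=15: F-M = 19 → T
  i=16: U-S =  2 → C
  i=17: E-T = 11 → L
  i=18: F-F =  0 → A
  i=19: R-O =  3 → D
  i=20: U-B = 19 → T
  i=21: X-V =  2 → C
  i=22: R-G = 11 → L
  i=23: O-O =  0 → A
  i=24: G-D =  3 → D
  i=25: U-B = 19 → T
  i=26: W-U =  2 → C
  i=27: U-J = 11 → L
  shifts repeat with period 5: TCLAD

TCLAD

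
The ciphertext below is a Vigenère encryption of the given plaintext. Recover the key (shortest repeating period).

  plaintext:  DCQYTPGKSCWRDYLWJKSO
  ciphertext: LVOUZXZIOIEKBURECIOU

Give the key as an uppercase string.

  i= 0: L-D =  8 → I
  i= 1: V-C = 19 → T
  i= 2: O-Q = 24 → Y
  i= 3: U-Y = 22 → W
  i= 4: Z-T =  6 → G
  i= 5: X-P =  8 → I
  i= 6: Z-G = 19 → T
  i= 7: I-K = 24 → Y
  i= 8: O-S = 22 → W
  i= 9: I-C =  6 → G
  i=10: E-W =  8 → I
  i=11: K-R = 19 → T
  i=12: B-D = 24 → Y
  i=13: U-Y = 22 → W
  i=14: R-L =  6 → G
  i=15: E-W =  8 → I
  i=16: C-J = 19 → T
  i=17: I-K = 24 → Y
  i=18: O-S = 22 → W
  i=19: U-O =  6 → G
  shifts repeat with period 5: ITYWG

ITYWG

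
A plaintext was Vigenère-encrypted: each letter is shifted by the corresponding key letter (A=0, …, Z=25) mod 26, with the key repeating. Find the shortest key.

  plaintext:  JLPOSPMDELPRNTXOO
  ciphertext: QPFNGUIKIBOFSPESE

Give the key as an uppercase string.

  i= 0: Q-J =  7 → H
  i= 1: P-L =  4 → E
  i= 2: F-P = 16 → Q
  i= 3: N-O = 25 → Z
  i= 4: G-S = 14 → O
  i= 5: U-P =  5 → F
  i= 6: I-M = 22 → W
  i= 7: K-D =  7 → H
  i= 8: I-E =  4 → E
  i= 9: B-L = 16 → Q
  i=10: O-P = 25 → Z
  i=11: F-R = 14 → O
  i=12: S-N =  5 → F
  i=13: P-T = 22 → W
  i=14: E-X =  7 → H
  i=15: S-O =  4 → E
  i=16: E-O = 16 → Q
  shifts repeat with period 7: HEQZOFW

HEQZOFW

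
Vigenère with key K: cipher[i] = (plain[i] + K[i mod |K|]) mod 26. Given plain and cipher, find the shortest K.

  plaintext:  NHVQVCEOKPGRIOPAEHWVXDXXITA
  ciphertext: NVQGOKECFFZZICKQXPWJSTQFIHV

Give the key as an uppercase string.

  i= 0: N-N =  0 → A
  i= 1: V-H = 14 → O
  i= 2: Q-V = 21 → V
  i= 3: G-Q = 16 → Q
  i= 4: O-V = 19 → T
  i= 5: K-C =  8 → I
  i= 6: E-E =  0 → A
  i= 7: C-O = 14 → O
  i= 8: F-K = 21 → V
  i= 9: F-P = 16 → Q
  i=10: Z-G = 19 → T
  i=11: Z-R =  8 → I
  i=12: I-I =  0 → A
  i=13: C-O = 14 → O
  i=14: K-P = 21 → V
  i=15: Q-A = 16 → Q
  i=16: X-E = 19 → T
  i=17: P-H =  8 → I
  i=18: W-W =  0 → A
  i=19: J-V = 14 → O
  i=20: S-X = 21 → V
  i=21: T-D = 16 → Q
  i=22: Q-X = 19 → T
  i=23: F-X =  8 → I
  i=24: I-I =  0 → A
  i=25: H-T = 14 → O
  i=26: V-A = 21 → V
  shifts repeat with period 6: AOVQTI

AOVQTI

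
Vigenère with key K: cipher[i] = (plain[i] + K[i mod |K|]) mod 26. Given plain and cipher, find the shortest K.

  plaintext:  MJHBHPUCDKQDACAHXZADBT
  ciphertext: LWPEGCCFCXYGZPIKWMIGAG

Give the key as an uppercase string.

  i= 0: L-M = 25 → Z
  i= 1: W-J = 13 → N
  i= 2: P-H =  8 → I
  i= 3: E-B =  3 → D
  i= 4: G-H = 25 → Z
  i= 5: C-P = 13 → N
  i= 6: C-U =  8 → I
  i= 7: F-C =  3 → D
  i= 8: C-D = 25 → Z
  i= 9: X-K = 13 → N
  i=10: Y-Q =  8 → I
  i=11: G-D =  3 → D
  i=12: Z-A = 25 → Z
  i=13: P-C = 13 → N
  i=14: I-A =  8 → I
  i=15: K-H =  3 → D
  i=16: W-X = 25 → Z
  i=17: M-Z = 13 → N
  i=18: I-A =  8 → I
  i=19: G-D =  3 → D
  i=20: A-B = 25 → Z
  i=21: G-T = 13 → N
  shifts repeat with period 4: ZNID

ZNID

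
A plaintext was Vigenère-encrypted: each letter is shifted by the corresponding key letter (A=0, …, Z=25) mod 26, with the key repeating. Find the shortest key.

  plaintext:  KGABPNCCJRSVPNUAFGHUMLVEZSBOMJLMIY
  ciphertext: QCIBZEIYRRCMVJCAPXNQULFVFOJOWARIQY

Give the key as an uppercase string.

GWIAKR

  i= 0: Q-K =  6 → G
  i= 1: C-G = 22 → W
  i= 2: I-A =  8 → I
  i= 3: B-B =  0 → A
  i= 4: Z-P = 10 → K
  i= 5: E-N = 17 → R
  i= 6: I-C =  6 → G
  i= 7: Y-C = 22 → W
  i= 8: R-J =  8 → I
  i= 9: R-R =  0 → A
  i=10: C-S = 10 → K
  i=11: M-V = 17 → R
  i=12: V-P =  6 → G
  i=13: J-N = 22 → W
  i=14: C-U =  8 → I
  i=15: A-A =  0 → A
  i=16: P-F = 10 → K
  i=17: X-G = 17 → R
  i=18: N-H =  6 → G
  i=19: Q-U = 22 → W
  i=20: U-M =  8 → I
  i=21: L-L =  0 → A
  i=22: F-V = 10 → K
  i=23: V-E = 17 → R
  i=24: F-Z =  6 → G
  i=25: O-S = 22 → W
  i=26: J-B =  8 → I
  i=27: O-O =  0 → A
  i=28: W-M = 10 → K
  i=29: A-J = 17 → R
  i=30: R-L =  6 → G
  i=31: I-M = 22 → W
  i=32: Q-I =  8 → I
  i=33: Y-Y =  0 → A
  shifts repeat with period 6: GWIAKR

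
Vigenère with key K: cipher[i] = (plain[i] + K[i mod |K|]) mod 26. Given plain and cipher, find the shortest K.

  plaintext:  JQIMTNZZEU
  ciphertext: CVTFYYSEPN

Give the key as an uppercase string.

TFL

  i= 0: C-J = 19 → T
  i= 1: V-Q =  5 → F
  i= 2: T-I = 11 → L
  i= 3: F-M = 19 → T
  i= 4: Y-T =  5 → F
  i= 5: Y-N = 11 → L
  i= 6: S-Z = 19 → T
  i= 7: E-Z =  5 → F
  i= 8: P-E = 11 → L
  i= 9: N-U = 19 → T
  shifts repeat with period 3: TFL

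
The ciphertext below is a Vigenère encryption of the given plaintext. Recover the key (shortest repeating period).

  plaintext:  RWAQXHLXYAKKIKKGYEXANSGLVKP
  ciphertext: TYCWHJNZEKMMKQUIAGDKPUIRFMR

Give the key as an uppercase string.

  i= 0: T-R =  2 → C
  i= 1: Y-W =  2 → C
  i= 2: C-A =  2 → C
  i= 3: W-Q =  6 → G
  i= 4: H-X = 10 → K
  i= 5: J-H =  2 → C
  i= 6: N-L =  2 → C
  i= 7: Z-X =  2 → C
  i= 8: E-Y =  6 → G
  i= 9: K-A = 10 → K
  i=10: M-K =  2 → C
  i=11: M-K =  2 → C
  i=12: K-I =  2 → C
  i=13: Q-K =  6 → G
  i=14: U-K = 10 → K
  i=15: I-G =  2 → C
  i=16: A-Y =  2 → C
  i=17: G-E =  2 → C
  i=18: D-X =  6 → G
  i=19: K-A = 10 → K
  i=20: P-N =  2 → C
  i=21: U-S =  2 → C
  i=22: I-G =  2 → C
  i=23: R-L =  6 → G
  i=24: F-V = 10 → K
  i=25: M-K =  2 → C
  i=26: R-P =  2 → C
  shifts repeat with period 5: CCCGK

CCCGK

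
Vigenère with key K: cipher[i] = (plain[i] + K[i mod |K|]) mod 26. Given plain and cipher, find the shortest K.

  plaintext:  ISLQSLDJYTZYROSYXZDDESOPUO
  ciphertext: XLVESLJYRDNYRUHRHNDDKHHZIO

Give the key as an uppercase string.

PTKOAAG

  i= 0: X-I = 15 → P
  i= 1: L-S = 19 → T
  i= 2: V-L = 10 → K
  i= 3: E-Q = 14 → O
  i= 4: S-S =  0 → A
  i= 5: L-L =  0 → A
  i= 6: J-D =  6 → G
  i= 7: Y-J = 15 → P
  i= 8: R-Y = 19 → T
  i= 9: D-T = 10 → K
  i=10: N-Z = 14 → O
  i=11: Y-Y =  0 → A
  i=12: R-R =  0 → A
  i=13: U-O =  6 → G
  i=14: H-S = 15 → P
  i=15: R-Y = 19 → T
  i=16: H-X = 10 → K
  i=17: N-Z = 14 → O
  i=18: D-D =  0 → A
  i=19: D-D =  0 → A
  i=20: K-E =  6 → G
  i=21: H-S = 15 → P
  i=22: H-O = 19 → T
  i=23: Z-P = 10 → K
  i=24: I-U = 14 → O
  i=25: O-O =  0 → A
  shifts repeat with period 7: PTKOAAG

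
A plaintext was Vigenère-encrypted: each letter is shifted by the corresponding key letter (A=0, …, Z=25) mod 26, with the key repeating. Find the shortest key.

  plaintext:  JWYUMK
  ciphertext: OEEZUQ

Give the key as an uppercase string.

  i= 0: O-J =  5 → F
  i= 1: E-W =  8 → I
  i= 2: E-Y =  6 → G
  i= 3: Z-U =  5 → F
  i= 4: U-M =  8 → I
  i= 5: Q-K =  6 → G
  shifts repeat with period 3: FIG

FIG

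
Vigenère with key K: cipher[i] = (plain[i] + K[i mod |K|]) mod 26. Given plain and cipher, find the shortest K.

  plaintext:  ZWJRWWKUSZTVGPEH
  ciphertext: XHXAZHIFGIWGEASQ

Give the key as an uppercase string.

YLOJDL

  i= 0: X-Z = 24 → Y
  i= 1: H-W = 11 → L
  i= 2: X-J = 14 → O
  i= 3: A-R =  9 → J
  i= 4: Z-W =  3 → D
  i= 5: H-W = 11 → L
  i= 6: I-K = 24 → Y
  i= 7: F-U = 11 → L
  i= 8: G-S = 14 → O
  i= 9: I-Z =  9 → J
  i=10: W-T =  3 → D
  i=11: G-V = 11 → L
  i=12: E-G = 24 → Y
  i=13: A-P = 11 → L
  i=14: S-E = 14 → O
  i=15: Q-H =  9 → J
  shifts repeat with period 6: YLOJDL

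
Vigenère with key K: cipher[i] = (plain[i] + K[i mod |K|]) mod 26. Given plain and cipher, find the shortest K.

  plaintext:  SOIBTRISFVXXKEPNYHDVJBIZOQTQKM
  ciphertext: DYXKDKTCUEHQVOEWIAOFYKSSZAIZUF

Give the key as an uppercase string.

LKPJKT

  i= 0: D-S = 11 → L
  i= 1: Y-O = 10 → K
  i= 2: X-I = 15 → P
  i= 3: K-B =  9 → J
  i= 4: D-T = 10 → K
  i= 5: K-R = 19 → T
  i= 6: T-I = 11 → L
  i= 7: C-S = 10 → K
  i= 8: U-F = 15 → P
  i= 9: E-V =  9 → J
  i=10: H-X = 10 → K
  i=11: Q-X = 19 → T
  i=12: V-K = 11 → L
  i=13: O-E = 10 → K
  i=14: E-P = 15 → P
  i=15: W-N =  9 → J
  i=16: I-Y = 10 → K
  i=17: A-H = 19 → T
  i=18: O-D = 11 → L
  i=19: F-V = 10 → K
  i=20: Y-J = 15 → P
  i=21: K-B =  9 → J
  i=22: S-I = 10 → K
  i=23: S-Z = 19 → T
  i=24: Z-O = 11 → L
  i=25: A-Q = 10 → K
  i=26: I-T = 15 → P
  i=27: Z-Q =  9 → J
  i=28: U-K = 10 → K
  i=29: F-M = 19 → T
  shifts repeat with period 6: LKPJKT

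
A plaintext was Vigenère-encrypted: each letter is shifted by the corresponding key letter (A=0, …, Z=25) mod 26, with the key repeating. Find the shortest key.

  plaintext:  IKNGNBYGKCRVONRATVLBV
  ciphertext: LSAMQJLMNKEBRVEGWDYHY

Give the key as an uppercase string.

  i= 0: L-I =  3 → D
  i= 1: S-K =  8 → I
  i= 2: A-N = 13 → N
  i= 3: M-G =  6 → G
  i= 4: Q-N =  3 → D
  i= 5: J-B =  8 → I
  i= 6: L-Y = 13 → N
  i= 7: M-G =  6 → G
  i= 8: N-K =  3 → D
  i= 9: K-C =  8 → I
  i=10: E-R = 13 → N
  i=11: B-V =  6 → G
  i=12: R-O =  3 → D
  i=13: V-N =  8 → I
  i=14: E-R = 13 → N
  i=15: G-A =  6 → G
  i=16: W-T =  3 → D
  i=17: D-V =  8 → I
  i=18: Y-L = 13 → N
  i=19: H-B =  6 → G
  i=20: Y-V =  3 → D
  shifts repeat with period 4: DING

DING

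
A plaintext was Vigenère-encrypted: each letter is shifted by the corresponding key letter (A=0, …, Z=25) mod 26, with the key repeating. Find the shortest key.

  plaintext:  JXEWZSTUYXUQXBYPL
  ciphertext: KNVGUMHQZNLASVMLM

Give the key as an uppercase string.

  i= 0: K-J =  1 → B
  i= 1: N-X = 16 → Q
  i= 2: V-E = 17 → R
  i= 3: G-W = 10 → K
  i= 4: U-Z = 21 → V
  i= 5: M-S = 20 → U
  i= 6: H-T = 14 → O
  i= 7: Q-U = 22 → W
  i= 8: Z-Y =  1 → B
  i= 9: N-X = 16 → Q
  i=10: L-U = 17 → R
  i=11: A-Q = 10 → K
  i=12: S-X = 21 → V
  i=13: V-B = 20 → U
  i=14: M-Y = 14 → O
  i=15: L-P = 22 → W
  i=16: M-L =  1 → B
  shifts repeat with period 8: BQRKVUOW

BQRKVUOW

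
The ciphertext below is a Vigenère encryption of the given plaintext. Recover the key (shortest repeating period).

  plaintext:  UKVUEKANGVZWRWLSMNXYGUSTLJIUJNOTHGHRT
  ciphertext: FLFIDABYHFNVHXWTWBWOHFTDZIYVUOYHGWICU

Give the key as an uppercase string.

  i= 0: F-U = 11 → L
  i= 1: L-K =  1 → B
  i= 2: F-V = 10 → K
  i= 3: I-U = 14 → O
  i= 4: D-E = 25 → Z
  i= 5: A-K = 16 → Q
  i= 6: B-A =  1 → B
  i= 7: Y-N = 11 → L
  i= 8: H-G =  1 → B
  i= 9: F-V = 10 → K
  i=10: N-Z = 14 → O
  i=11: V-W = 25 → Z
  i=12: H-R = 16 → Q
  i=13: X-W =  1 → B
  i=14: W-L = 11 → L
  i=15: T-S =  1 → B
  i=16: W-M = 10 → K
  i=17: B-N = 14 → O
  i=18: W-X = 25 → Z
  i=19: O-Y = 16 → Q
  i=20: H-G =  1 → B
  i=21: F-U = 11 → L
  i=22: T-S =  1 → B
  i=23: D-T = 10 → K
  i=24: Z-L = 14 → O
  i=25: I-J = 25 → Z
  i=26: Y-I = 16 → Q
  i=27: V-U =  1 → B
  i=28: U-J = 11 → L
  i=29: O-N =  1 → B
  i=30: Y-O = 10 → K
  i=31: H-T = 14 → O
  i=32: G-H = 25 → Z
  i=33: W-G = 16 → Q
  i=34: I-H =  1 → B
  i=35: C-R = 11 → L
  i=36: U-T =  1 → B
  shifts repeat with period 7: LBKOZQB

LBKOZQB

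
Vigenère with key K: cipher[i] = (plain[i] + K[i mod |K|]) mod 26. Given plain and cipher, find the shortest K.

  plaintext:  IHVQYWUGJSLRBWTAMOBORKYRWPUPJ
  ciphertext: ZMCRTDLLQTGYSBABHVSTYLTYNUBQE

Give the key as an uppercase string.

RFHBVH

  i= 0: Z-I = 17 → R
  i= 1: M-H =  5 → F
  i= 2: C-V =  7 → H
  i= 3: R-Q =  1 → B
  i= 4: T-Y = 21 → V
  i= 5: D-W =  7 → H
  i= 6: L-U = 17 → R
  i= 7: L-G =  5 → F
  i= 8: Q-J =  7 → H
  i= 9: T-S =  1 → B
  i=10: G-L = 21 → V
  i=11: Y-R =  7 → H
  i=12: S-B = 17 → R
  i=13: B-W =  5 → F
  i=14: A-T =  7 → H
  i=15: B-A =  1 → B
  i=16: H-M = 21 → V
  i=17: V-O =  7 → H
  i=18: S-B = 17 → R
  i=19: T-O =  5 → F
  i=20: Y-R =  7 → H
  i=21: L-K =  1 → B
  i=22: T-Y = 21 → V
  i=23: Y-R =  7 → H
  i=24: N-W = 17 → R
  i=25: U-P =  5 → F
  i=26: B-U =  7 → H
  i=27: Q-P =  1 → B
  i=28: E-J = 21 → V
  shifts repeat with period 6: RFHBVH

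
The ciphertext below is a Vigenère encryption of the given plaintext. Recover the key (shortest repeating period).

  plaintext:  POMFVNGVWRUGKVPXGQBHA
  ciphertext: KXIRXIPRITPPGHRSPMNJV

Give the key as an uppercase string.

VJWMC

  i= 0: K-P = 21 → V
  i= 1: X-O =  9 → J
  i= 2: I-M = 22 → W
  i= 3: R-F = 12 → M
  i= 4: X-V =  2 → C
  i= 5: I-N = 21 → V
  i= 6: P-G =  9 → J
  i= 7: R-V = 22 → W
  i= 8: I-W = 12 → M
  i= 9: T-R =  2 → C
  i=10: P-U = 21 → V
  i=11: P-G =  9 → J
  i=12: G-K = 22 → W
  i=13: H-V = 12 → M
  i=14: R-P =  2 → C
  i=15: S-X = 21 → V
  i=16: P-G =  9 → J
  i=17: M-Q = 22 → W
  i=18: N-B = 12 → M
  i=19: J-H =  2 → C
  i=20: V-A = 21 → V
  shifts repeat with period 5: VJWMC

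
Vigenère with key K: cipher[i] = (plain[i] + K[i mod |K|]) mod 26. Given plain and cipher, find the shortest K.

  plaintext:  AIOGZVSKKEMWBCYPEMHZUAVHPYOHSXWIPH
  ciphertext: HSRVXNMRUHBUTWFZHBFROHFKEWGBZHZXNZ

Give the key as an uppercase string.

HKDPYSU

  i= 0: H-A =  7 → H
  i= 1: S-I = 10 → K
  i= 2: R-O =  3 → D
  i= 3: V-G = 15 → P
  i= 4: X-Z = 24 → Y
  i= 5: N-V = 18 → S
  i= 6: M-S = 20 → U
  i= 7: R-K =  7 → H
  i= 8: U-K = 10 → K
  i= 9: H-E =  3 → D
  i=10: B-M = 15 → P
  i=11: U-W = 24 → Y
  i=12: T-B = 18 → S
  i=13: W-C = 20 → U
  i=14: F-Y =  7 → H
  i=15: Z-P = 10 → K
  i=16: H-E =  3 → D
  i=17: B-M = 15 → P
  i=18: F-H = 24 → Y
  i=19: R-Z = 18 → S
  i=20: O-U = 20 → U
  i=21: H-A =  7 → H
  i=22: F-V = 10 → K
  i=23: K-H =  3 → D
  i=24: E-P = 15 → P
  i=25: W-Y = 24 → Y
  i=26: G-O = 18 → S
  i=27: B-H = 20 → U
  i=28: Z-S =  7 → H
  i=29: H-X = 10 → K
  i=30: Z-W =  3 → D
  i=31: X-I = 15 → P
  i=32: N-P = 24 → Y
  i=33: Z-H = 18 → S
  shifts repeat with period 7: HKDPYSU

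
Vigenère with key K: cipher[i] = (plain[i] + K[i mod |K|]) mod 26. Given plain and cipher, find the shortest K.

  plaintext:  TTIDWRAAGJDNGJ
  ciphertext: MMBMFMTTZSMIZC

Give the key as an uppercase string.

TTTJJV

  i= 0: M-T = 19 → T
  i= 1: M-T = 19 → T
  i= 2: B-I = 19 → T
  i= 3: M-D =  9 → J
  i= 4: F-W =  9 → J
  i= 5: M-R = 21 → V
  i= 6: T-A = 19 → T
  i= 7: T-A = 19 → T
  i= 8: Z-G = 19 → T
  i= 9: S-J =  9 → J
  i=10: M-D =  9 → J
  i=11: I-N = 21 → V
  i=12: Z-G = 19 → T
  i=13: C-J = 19 → T
  shifts repeat with period 6: TTTJJV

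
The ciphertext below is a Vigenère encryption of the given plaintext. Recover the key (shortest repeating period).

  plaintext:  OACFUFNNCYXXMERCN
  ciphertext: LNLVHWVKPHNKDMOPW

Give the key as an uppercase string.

XNJQNRI

  i= 0: L-O = 23 → X
  i= 1: N-A = 13 → N
  i= 2: L-C =  9 → J
  i= 3: V-F = 16 → Q
  i= 4: H-U = 13 → N
  i= 5: W-F = 17 → R
  i= 6: V-N =  8 → I
  i= 7: K-N = 23 → X
  i= 8: P-C = 13 → N
  i= 9: H-Y =  9 → J
  i=10: N-X = 16 → Q
  i=11: K-X = 13 → N
  i=12: D-M = 17 → R
  i=13: M-E =  8 → I
  i=14: O-R = 23 → X
  i=15: P-C = 13 → N
  i=16: W-N =  9 → J
  shifts repeat with period 7: XNJQNRI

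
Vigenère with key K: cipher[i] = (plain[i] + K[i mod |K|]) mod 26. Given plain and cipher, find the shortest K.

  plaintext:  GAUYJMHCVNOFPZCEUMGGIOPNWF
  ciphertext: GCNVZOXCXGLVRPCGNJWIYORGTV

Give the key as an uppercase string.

  i= 0: G-G =  0 → A
  i= 1: C-A =  2 → C
  i= 2: N-U = 19 → T
  i= 3: V-Y = 23 → X
  i= 4: Z-J = 16 → Q
  i= 5: O-M =  2 → C
  i= 6: X-H = 16 → Q
  i= 7: C-C =  0 → A
  i= 8: X-V =  2 → C
  i= 9: G-N = 19 → T
  i=10: L-O = 23 → X
  i=11: V-F = 16 → Q
  i=12: R-P =  2 → C
  i=13: P-Z = 16 → Q
  i=14: C-C =  0 → A
  i=15: G-E =  2 → C
  i=16: N-U = 19 → T
  i=17: J-M = 23 → X
  i=18: W-G = 16 → Q
  i=19: I-G =  2 → C
  i=20: Y-I = 16 → Q
  i=21: O-O =  0 → A
  i=22: R-P =  2 → C
  i=23: G-N = 19 → T
  i=24: T-W = 23 → X
  i=25: V-F = 16 → Q
  shifts repeat with period 7: ACTXQCQ

ACTXQCQ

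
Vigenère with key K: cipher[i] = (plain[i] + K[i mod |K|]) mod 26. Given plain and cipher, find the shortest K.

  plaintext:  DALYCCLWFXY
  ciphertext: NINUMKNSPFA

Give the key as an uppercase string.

  i= 0: N-D = 10 → K
  i= 1: I-A =  8 → I
  i= 2: N-L =  2 → C
  i= 3: U-Y = 22 → W
  i= 4: M-C = 10 → K
  i= 5: K-C =  8 → I
  i= 6: N-L =  2 → C
  i= 7: S-W = 22 → W
  i= 8: P-F = 10 → K
  i= 9: F-X =  8 → I
  i=10: A-Y =  2 → C
  shifts repeat with period 4: KICW

KICW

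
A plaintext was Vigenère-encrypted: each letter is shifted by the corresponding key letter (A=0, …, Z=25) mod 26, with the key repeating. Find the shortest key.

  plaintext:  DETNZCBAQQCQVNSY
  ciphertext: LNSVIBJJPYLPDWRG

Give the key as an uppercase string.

  i= 0: L-D =  8 → I
  i= 1: N-E =  9 → J
  i= 2: S-T = 25 → Z
  i= 3: V-N =  8 → I
  i= 4: I-Z =  9 → J
  i= 5: B-C = 25 → Z
  i= 6: J-B =  8 → I
  i= 7: J-A =  9 → J
  i= 8: P-Q = 25 → Z
  i= 9: Y-Q =  8 → I
  i=10: L-C =  9 → J
  i=11: P-Q = 25 → Z
  i=12: D-V =  8 → I
  i=13: W-N =  9 → J
  i=14: R-S = 25 → Z
  i=15: G-Y =  8 → I
  shifts repeat with period 3: IJZ

IJZ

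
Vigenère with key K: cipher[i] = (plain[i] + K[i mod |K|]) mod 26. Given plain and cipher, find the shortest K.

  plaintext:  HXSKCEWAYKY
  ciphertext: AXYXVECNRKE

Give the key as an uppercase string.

  i= 0: A-H = 19 → T
  i= 1: X-X =  0 → A
  i= 2: Y-S =  6 → G
  i= 3: X-K = 13 → N
  i= 4: V-C = 19 → T
  i= 5: E-E =  0 → A
  i= 6: C-W =  6 → G
  i= 7: N-A = 13 → N
  i= 8: R-Y = 19 → T
  i= 9: K-K =  0 → A
  i=10: E-Y =  6 → G
  shifts repeat with period 4: TAGN

TAGN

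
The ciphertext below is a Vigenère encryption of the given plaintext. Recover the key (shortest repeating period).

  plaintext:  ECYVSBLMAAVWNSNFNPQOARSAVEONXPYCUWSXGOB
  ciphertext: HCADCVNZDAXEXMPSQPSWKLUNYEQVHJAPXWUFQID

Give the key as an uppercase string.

  i= 0: H-E =  3 → D
  i= 1: C-C =  0 → A
  i= 2: A-Y =  2 → C
  i= 3: D-V =  8 → I
  i= 4: C-S = 10 → K
  i= 5: V-B = 20 → U
  i= 6: N-L =  2 → C
  i= 7: Z-M = 13 → N
  i= 8: D-A =  3 → D
  i= 9: A-A =  0 → A
  i=10: X-V =  2 → C
  i=11: E-W =  8 → I
  i=12: X-N = 10 → K
  i=13: M-S = 20 → U
  i=14: P-N =  2 → C
  i=15: S-F = 13 → N
  i=16: Q-N =  3 → D
  i=17: P-P =  0 → A
  i=18: S-Q =  2 → C
  i=19: W-O =  8 → I
  i=20: K-A = 10 → K
  i=21: L-R = 20 → U
  i=22: U-S =  2 → C
  i=23: N-A = 13 → N
  i=24: Y-V =  3 → D
  i=25: E-E =  0 → A
  i=26: Q-O =  2 → C
  i=27: V-N =  8 → I
  i=28: H-X = 10 → K
  i=29: J-P = 20 → U
  i=30: A-Y =  2 → C
  i=31: P-C = 13 → N
  i=32: X-U =  3 → D
  i=33: W-W =  0 → A
  i=34: U-S =  2 → C
  i=35: F-X =  8 → I
  i=36: Q-G = 10 → K
  i=37: I-O = 20 → U
  i=38: D-B =  2 → C
  shifts repeat with period 8: DACIKUCN

DACIKUCN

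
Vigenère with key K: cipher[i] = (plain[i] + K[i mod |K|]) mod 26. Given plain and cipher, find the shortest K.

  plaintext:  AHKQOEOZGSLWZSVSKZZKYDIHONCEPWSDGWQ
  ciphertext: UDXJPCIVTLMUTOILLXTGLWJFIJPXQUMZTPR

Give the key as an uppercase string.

  i= 0: U-A = 20 → U
  i= 1: D-H = 22 → W
  i= 2: X-K = 13 → N
  i= 3: J-Q = 19 → T
  i= 4: P-O =  1 → B
  i= 5: C-E = 24 → Y
  i= 6: I-O = 20 → U
  i= 7: V-Z = 22 → W
  i= 8: T-G = 13 → N
  i= 9: L-S = 19 → T
  i=10: M-L =  1 → B
  i=11: U-W = 24 → Y
  i=12: T-Z = 20 → U
  i=13: O-S = 22 → W
  i=14: I-V = 13 → N
  i=15: L-S = 19 → T
  i=16: L-K =  1 → B
  i=17: X-Z = 24 → Y
  i=18: T-Z = 20 → U
  i=19: G-K = 22 → W
  i=20: L-Y = 13 → N
  i=21: W-D = 19 → T
  i=22: J-I =  1 → B
  i=23: F-H = 24 → Y
  i=24: I-O = 20 → U
  i=25: J-N = 22 → W
  i=26: P-C = 13 → N
  i=27: X-E = 19 → T
  i=28: Q-P =  1 → B
  i=29: U-W = 24 → Y
  i=30: M-S = 20 → U
  i=31: Z-D = 22 → W
  i=32: T-G = 13 → N
  i=33: P-W = 19 → T
  i=34: R-Q =  1 → B
  shifts repeat with period 6: UWNTBY

UWNTBY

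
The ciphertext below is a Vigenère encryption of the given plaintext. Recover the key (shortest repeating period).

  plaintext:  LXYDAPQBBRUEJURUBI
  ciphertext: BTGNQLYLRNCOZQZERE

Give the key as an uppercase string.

QWIK

  i= 0: B-L = 16 → Q
  i= 1: T-X = 22 → W
  i= 2: G-Y =  8 → I
  i= 3: N-D = 10 → K
  i= 4: Q-A = 16 → Q
  i= 5: L-P = 22 → W
  i= 6: Y-Q =  8 → I
  i= 7: L-B = 10 → K
  i= 8: R-B = 16 → Q
  i= 9: N-R = 22 → W
  i=10: C-U =  8 → I
  i=11: O-E = 10 → K
  i=12: Z-J = 16 → Q
  i=13: Q-U = 22 → W
  i=14: Z-R =  8 → I
  i=15: E-U = 10 → K
  i=16: R-B = 16 → Q
  i=17: E-I = 22 → W
  shifts repeat with period 4: QWIK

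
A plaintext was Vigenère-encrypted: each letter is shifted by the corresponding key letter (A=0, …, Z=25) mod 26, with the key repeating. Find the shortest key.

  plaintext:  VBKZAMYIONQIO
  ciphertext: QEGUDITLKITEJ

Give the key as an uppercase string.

VDW

  i= 0: Q-V = 21 → V
  i= 1: E-B =  3 → D
  i= 2: G-K = 22 → W
  i= 3: U-Z = 21 → V
  i= 4: D-A =  3 → D
  i= 5: I-M = 22 → W
  i= 6: T-Y = 21 → V
  i= 7: L-I =  3 → D
  i= 8: K-O = 22 → W
  i= 9: I-N = 21 → V
  i=10: T-Q =  3 → D
  i=11: E-I = 22 → W
  i=12: J-O = 21 → V
  shifts repeat with period 3: VDW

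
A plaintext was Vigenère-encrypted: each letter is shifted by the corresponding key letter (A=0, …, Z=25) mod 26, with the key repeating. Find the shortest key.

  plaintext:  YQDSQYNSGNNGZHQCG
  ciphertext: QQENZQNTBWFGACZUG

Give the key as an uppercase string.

SABVJ

  i= 0: Q-Y = 18 → S
  i= 1: Q-Q =  0 → A
  i= 2: E-D =  1 → B
  i= 3: N-S = 21 → V
  i= 4: Z-Q =  9 → J
  i= 5: Q-Y = 18 → S
  i= 6: N-N =  0 → A
  i= 7: T-S =  1 → B
  i= 8: B-G = 21 → V
  i= 9: W-N =  9 → J
  i=10: F-N = 18 → S
  i=11: G-G =  0 → A
  i=12: A-Z =  1 → B
  i=13: C-H = 21 → V
  i=14: Z-Q =  9 → J
  i=15: U-C = 18 → S
  i=16: G-G =  0 → A
  shifts repeat with period 5: SABVJ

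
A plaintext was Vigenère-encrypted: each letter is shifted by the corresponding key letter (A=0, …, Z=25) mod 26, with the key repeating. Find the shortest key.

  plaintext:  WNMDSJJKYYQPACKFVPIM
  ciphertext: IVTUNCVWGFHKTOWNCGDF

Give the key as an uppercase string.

  i= 0: I-W = 12 → M
  i= 1: V-N =  8 → I
  i= 2: T-M =  7 → H
  i= 3: U-D = 17 → R
  i= 4: N-S = 21 → V
  i= 5: C-J = 19 → T
  i= 6: V-J = 12 → M
  i= 7: W-K = 12 → M
  i= 8: G-Y =  8 → I
  i= 9: F-Y =  7 → H
  i=10: H-Q = 17 → R
  i=11: K-P = 21 → V
  i=12: T-A = 19 → T
  i=13: O-C = 12 → M
  i=14: W-K = 12 → M
  i=15: N-F =  8 → I
  i=16: C-V =  7 → H
  i=17: G-P = 17 → R
  i=18: D-I = 21 → V
  i=19: F-M = 19 → T
  shifts repeat with period 7: MIHRVTM

MIHRVTM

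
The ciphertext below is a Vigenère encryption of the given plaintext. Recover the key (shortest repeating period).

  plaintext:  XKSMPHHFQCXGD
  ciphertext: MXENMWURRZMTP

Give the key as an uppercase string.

PNMBX

  i= 0: M-X = 15 → P
  i= 1: X-K = 13 → N
  i= 2: E-S = 12 → M
  i= 3: N-M =  1 → B
  i= 4: M-P = 23 → X
  i= 5: W-H = 15 → P
  i= 6: U-H = 13 → N
  i= 7: R-F = 12 → M
  i= 8: R-Q =  1 → B
  i= 9: Z-C = 23 → X
  i=10: M-X = 15 → P
  i=11: T-G = 13 → N
  i=12: P-D = 12 → M
  shifts repeat with period 5: PNMBX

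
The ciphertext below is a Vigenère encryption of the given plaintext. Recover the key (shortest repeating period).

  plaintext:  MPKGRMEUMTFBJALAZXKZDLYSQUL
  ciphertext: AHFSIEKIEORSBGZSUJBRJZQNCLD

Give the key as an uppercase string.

  i= 0: A-M = 14 → O
  i= 1: H-P = 18 → S
  i= 2: F-K = 21 → V
  i= 3: S-G = 12 → M
  i= 4: I-R = 17 → R
  i= 5: E-M = 18 → S
  i= 6: K-E =  6 → G
  i= 7: I-U = 14 → O
  i= 8: E-M = 18 → S
  i= 9: O-T = 21 → V
  i=10: R-F = 12 → M
  i=11: S-B = 17 → R
  i=12: B-J = 18 → S
  i=13: G-A =  6 → G
  i=14: Z-L = 14 → O
  i=15: S-A = 18 → S
  i=16: U-Z = 21 → V
  i=17: J-X = 12 → M
  i=18: B-K = 17 → R
  i=19: R-Z = 18 → S
  i=20: J-D =  6 → G
  i=21: Z-L = 14 → O
  i=22: Q-Y = 18 → S
  i=23: N-S = 21 → V
  i=24: C-Q = 12 → M
  i=25: L-U = 17 → R
  i=26: D-L = 18 → S
  shifts repeat with period 7: OSVMRSG

OSVMRSG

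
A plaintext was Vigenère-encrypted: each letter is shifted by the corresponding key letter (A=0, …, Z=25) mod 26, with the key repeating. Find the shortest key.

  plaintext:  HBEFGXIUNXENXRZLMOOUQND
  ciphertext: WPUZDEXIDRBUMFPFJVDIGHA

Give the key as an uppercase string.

POQUXH

  i= 0: W-H = 15 → P
  i= 1: P-B = 14 → O
  i= 2: U-E = 16 → Q
  i= 3: Z-F = 20 → U
  i= 4: D-G = 23 → X
  i= 5: E-X =  7 → H
  i= 6: X-I = 15 → P
  i= 7: I-U = 14 → O
  i= 8: D-N = 16 → Q
  i= 9: R-X = 20 → U
  i=10: B-E = 23 → X
  i=11: U-N =  7 → H
  i=12: M-X = 15 → P
  i=13: F-R = 14 → O
  i=14: P-Z = 16 → Q
  i=15: F-L = 20 → U
  i=16: J-M = 23 → X
  i=17: V-O =  7 → H
  i=18: D-O = 15 → P
  i=19: I-U = 14 → O
  i=20: G-Q = 16 → Q
  i=21: H-N = 20 → U
  i=22: A-D = 23 → X
  shifts repeat with period 6: POQUXH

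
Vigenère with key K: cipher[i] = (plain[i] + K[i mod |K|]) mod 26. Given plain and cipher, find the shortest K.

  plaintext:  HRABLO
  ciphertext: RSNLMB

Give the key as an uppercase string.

KBN

  i= 0: R-H = 10 → K
  i= 1: S-R =  1 → B
  i= 2: N-A = 13 → N
  i= 3: L-B = 10 → K
  i= 4: M-L =  1 → B
  i= 5: B-O = 13 → N
  shifts repeat with period 3: KBN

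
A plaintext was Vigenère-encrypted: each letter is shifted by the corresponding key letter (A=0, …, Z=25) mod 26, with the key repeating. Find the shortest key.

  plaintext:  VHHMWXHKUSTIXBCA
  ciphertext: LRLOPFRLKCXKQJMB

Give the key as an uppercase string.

QKECTIKB

  i= 0: L-V = 16 → Q
  i= 1: R-H = 10 → K
  i= 2: L-H =  4 → E
  i= 3: O-M =  2 → C
  i= 4: P-W = 19 → T
  i= 5: F-X =  8 → I
  i= 6: R-H = 10 → K
  i= 7: L-K =  1 → B
  i= 8: K-U = 16 → Q
  i= 9: C-S = 10 → K
  i=10: X-T =  4 → E
  i=11: K-I =  2 → C
  i=12: Q-X = 19 → T
  i=13: J-B =  8 → I
  i=14: M-C = 10 → K
  i=15: B-A =  1 → B
  shifts repeat with period 8: QKECTIKB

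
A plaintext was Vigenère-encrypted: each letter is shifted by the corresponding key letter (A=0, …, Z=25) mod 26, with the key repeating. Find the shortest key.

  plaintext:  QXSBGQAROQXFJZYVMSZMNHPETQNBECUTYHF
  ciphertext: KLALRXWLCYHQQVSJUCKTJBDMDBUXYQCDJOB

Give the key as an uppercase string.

  i= 0: K-Q = 20 → U
  i= 1: L-X = 14 → O
  i= 2: A-S =  8 → I
  i= 3: L-B = 10 → K
  i= 4: R-G = 11 → L
  i= 5: X-Q =  7 → H
  i= 6: W-A = 22 → W
  i= 7: L-R = 20 → U
  i= 8: C-O = 14 → O
  i= 9: Y-Q =  8 → I
  i=10: H-X = 10 → K
  i=11: Q-F = 11 → L
  i=12: Q-J =  7 → H
  i=13: V-Z = 22 → W
  i=14: S-Y = 20 → U
  i=15: J-V = 14 → O
  i=16: U-M =  8 → I
  i=17: C-S = 10 → K
  i=18: K-Z = 11 → L
  i=19: T-M =  7 → H
  i=20: J-N = 22 → W
  i=21: B-H = 20 → U
  i=22: D-P = 14 → O
  i=23: M-E =  8 → I
  i=24: D-T = 10 → K
  i=25: B-Q = 11 → L
  i=26: U-N =  7 → H
  i=27: X-B = 22 → W
  i=28: Y-E = 20 → U
  i=29: Q-C = 14 → O
  i=30: C-U =  8 → I
  i=31: D-T = 10 → K
  i=32: J-Y = 11 → L
  i=33: O-H =  7 → H
  i=34: B-F = 22 → W
  shifts repeat with period 7: UOIKLHW

UOIKLHW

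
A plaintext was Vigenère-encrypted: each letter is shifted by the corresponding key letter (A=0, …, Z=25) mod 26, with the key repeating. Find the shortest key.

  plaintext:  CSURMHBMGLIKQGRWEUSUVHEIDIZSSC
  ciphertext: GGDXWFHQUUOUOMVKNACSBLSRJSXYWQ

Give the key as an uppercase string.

EOJGKYG

  i= 0: G-C =  4 → E
  i= 1: G-S = 14 → O
  i= 2: D-U =  9 → J
  i= 3: X-R =  6 → G
  i= 4: W-M = 10 → K
  i= 5: F-H = 24 → Y
  i= 6: H-B =  6 → G
  i= 7: Q-M =  4 → E
  i= 8: U-G = 14 → O
  i= 9: U-L =  9 → J
  i=10: O-I =  6 → G
  i=11: U-K = 10 → K
  i=12: O-Q = 24 → Y
  i=13: M-G =  6 → G
  i=14: V-R =  4 → E
  i=15: K-W = 14 → O
  i=16: N-E =  9 → J
  i=17: A-U =  6 → G
  i=18: C-S = 10 → K
  i=19: S-U = 24 → Y
  i=20: B-V =  6 → G
  i=21: L-H =  4 → E
  i=22: S-E = 14 → O
  i=23: R-I =  9 → J
  i=24: J-D =  6 → G
  i=25: S-I = 10 → K
  i=26: X-Z = 24 → Y
  i=27: Y-S =  6 → G
  i=28: W-S =  4 → E
  i=29: Q-C = 14 → O
  shifts repeat with period 7: EOJGKYG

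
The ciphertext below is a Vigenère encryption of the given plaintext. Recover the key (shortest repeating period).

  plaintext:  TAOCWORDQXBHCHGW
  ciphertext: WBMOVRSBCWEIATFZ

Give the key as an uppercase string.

DBYMZ

  i= 0: W-T =  3 → D
  i= 1: B-A =  1 → B
  i= 2: M-O = 24 → Y
  i= 3: O-C = 12 → M
  i= 4: V-W = 25 → Z
  i= 5: R-O =  3 → D
  i= 6: S-R =  1 → B
  i= 7: B-D = 24 → Y
  i= 8: C-Q = 12 → M
  i= 9: W-X = 25 → Z
  i=10: E-B =  3 → D
  i=11: I-H =  1 → B
  i=12: A-C = 24 → Y
  i=13: T-H = 12 → M
  i=14: F-G = 25 → Z
  i=15: Z-W =  3 → D
  shifts repeat with period 5: DBYMZ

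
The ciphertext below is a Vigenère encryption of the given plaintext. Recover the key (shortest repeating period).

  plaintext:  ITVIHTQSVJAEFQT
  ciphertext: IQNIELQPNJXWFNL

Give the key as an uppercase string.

AXS

  i= 0: I-I =  0 → A
  i= 1: Q-T = 23 → X
  i= 2: N-V = 18 → S
  i= 3: I-I =  0 → A
  i= 4: E-H = 23 → X
  i= 5: L-T = 18 → S
  i= 6: Q-Q =  0 → A
  i= 7: P-S = 23 → X
  i= 8: N-V = 18 → S
  i= 9: J-J =  0 → A
  i=10: X-A = 23 → X
  i=11: W-E = 18 → S
  i=12: F-F =  0 → A
  i=13: N-Q = 23 → X
  i=14: L-T = 18 → S
  shifts repeat with period 3: AXS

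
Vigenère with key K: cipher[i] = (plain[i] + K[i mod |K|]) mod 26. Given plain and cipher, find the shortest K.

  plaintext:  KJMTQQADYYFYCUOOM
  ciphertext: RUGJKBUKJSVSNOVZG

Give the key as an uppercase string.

HLUQULU

  i= 0: R-K =  7 → H
  i= 1: U-J = 11 → L
  i= 2: G-M = 20 → U
  i= 3: J-T = 16 → Q
  i= 4: K-Q = 20 → U
  i= 5: B-Q = 11 → L
  i= 6: U-A = 20 → U
  i= 7: K-D =  7 → H
  i= 8: J-Y = 11 → L
  i= 9: S-Y = 20 → U
  i=10: V-F = 16 → Q
  i=11: S-Y = 20 → U
  i=12: N-C = 11 → L
  i=13: O-U = 20 → U
  i=14: V-O =  7 → H
  i=15: Z-O = 11 → L
  i=16: G-M = 20 → U
  shifts repeat with period 7: HLUQULU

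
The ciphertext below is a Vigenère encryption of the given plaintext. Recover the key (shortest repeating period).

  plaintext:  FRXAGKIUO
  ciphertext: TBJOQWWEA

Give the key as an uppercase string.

OKM

  i= 0: T-F = 14 → O
  i= 1: B-R = 10 → K
  i= 2: J-X = 12 → M
  i= 3: O-A = 14 → O
  i= 4: Q-G = 10 → K
  i= 5: W-K = 12 → M
  i= 6: W-I = 14 → O
  i= 7: E-U = 10 → K
  i= 8: A-O = 12 → M
  shifts repeat with period 3: OKM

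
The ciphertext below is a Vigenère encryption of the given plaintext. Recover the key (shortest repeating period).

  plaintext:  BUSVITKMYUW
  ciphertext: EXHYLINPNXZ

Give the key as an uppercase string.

DDP

  i= 0: E-B =  3 → D
  i= 1: X-U =  3 → D
  i= 2: H-S = 15 → P
  i= 3: Y-V =  3 → D
  i= 4: L-I =  3 → D
  i= 5: I-T = 15 → P
  i= 6: N-K =  3 → D
  i= 7: P-M =  3 → D
  i= 8: N-Y = 15 → P
  i= 9: X-U =  3 → D
  i=10: Z-W =  3 → D
  shifts repeat with period 3: DDP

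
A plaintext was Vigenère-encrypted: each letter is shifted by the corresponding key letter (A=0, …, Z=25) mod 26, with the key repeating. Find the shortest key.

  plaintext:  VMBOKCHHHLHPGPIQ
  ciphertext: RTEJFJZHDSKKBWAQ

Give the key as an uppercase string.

  i= 0: R-V = 22 → W
  i= 1: T-M =  7 → H
  i= 2: E-B =  3 → D
  i= 3: J-O = 21 → V
  i= 4: F-K = 21 → V
  i= 5: J-C =  7 → H
  i= 6: Z-H = 18 → S
  i= 7: H-H =  0 → A
  i= 8: D-H = 22 → W
  i= 9: S-L =  7 → H
  i=10: K-H =  3 → D
  i=11: K-P = 21 → V
  i=12: B-G = 21 → V
  i=13: W-P =  7 → H
  i=14: A-I = 18 → S
  i=15: Q-Q =  0 → A
  shifts repeat with period 8: WHDVVHSA

WHDVVHSA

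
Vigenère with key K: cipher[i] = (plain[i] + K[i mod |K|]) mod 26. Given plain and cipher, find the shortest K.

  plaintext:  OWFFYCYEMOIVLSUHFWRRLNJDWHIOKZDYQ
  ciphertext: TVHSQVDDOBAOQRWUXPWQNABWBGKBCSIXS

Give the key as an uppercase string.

FZCNST

  i= 0: T-O =  5 → F
  i= 1: V-W = 25 → Z
  i= 2: H-F =  2 → C
  i= 3: S-F = 13 → N
  i= 4: Q-Y = 18 → S
  i= 5: V-C = 19 → T
  i= 6: D-Y =  5 → F
  i= 7: D-E = 25 → Z
  i= 8: O-M =  2 → C
  i= 9: B-O = 13 → N
  i=10: A-I = 18 → S
  i=11: O-V = 19 → T
  i=12: Q-L =  5 → F
  i=13: R-S = 25 → Z
  i=14: W-U =  2 → C
  i=15: U-H = 13 → N
  i=16: X-F = 18 → S
  i=17: P-W = 19 → T
  i=18: W-R =  5 → F
  i=19: Q-R = 25 → Z
  i=20: N-L =  2 → C
  i=21: A-N = 13 → N
  i=22: B-J = 18 → S
  i=23: W-D = 19 → T
  i=24: B-W =  5 → F
  i=25: G-H = 25 → Z
  i=26: K-I =  2 → C
  i=27: B-O = 13 → N
  i=28: C-K = 18 → S
  i=29: S-Z = 19 → T
  i=30: I-D =  5 → F
  i=31: X-Y = 25 → Z
  i=32: S-Q =  2 → C
  shifts repeat with period 6: FZCNST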